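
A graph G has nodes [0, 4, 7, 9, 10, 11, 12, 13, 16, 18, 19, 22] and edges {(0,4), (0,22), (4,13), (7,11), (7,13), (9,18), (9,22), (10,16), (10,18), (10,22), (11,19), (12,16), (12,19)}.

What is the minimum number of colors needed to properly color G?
χ(G) = 2

Clique number ω(G) = 2 (lower bound: χ ≥ ω).
The graph is bipartite (no odd cycle), so 2 colors suffice: χ(G) = 2.
A valid 2-coloring: color 1: [4, 7, 16, 18, 19, 22]; color 2: [0, 9, 10, 11, 12, 13].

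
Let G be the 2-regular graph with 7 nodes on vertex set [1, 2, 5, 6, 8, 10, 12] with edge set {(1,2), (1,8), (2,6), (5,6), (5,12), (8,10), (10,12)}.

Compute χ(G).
Clique number ω(G) = 2 (lower bound: χ ≥ ω).
Odd cycle [5, 12, 10, 8, 1, 2, 6] needs 3 colors (χ ≥ 3).
The coloring below uses 3 colors, so χ(G) = 3.
A valid 3-coloring: color 1: [2, 5, 8]; color 2: [1, 6, 12]; color 3: [10].

χ(G) = 3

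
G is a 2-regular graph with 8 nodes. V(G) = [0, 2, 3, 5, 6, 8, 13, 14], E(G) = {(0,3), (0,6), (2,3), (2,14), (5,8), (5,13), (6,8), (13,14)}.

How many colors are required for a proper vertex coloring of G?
χ(G) = 2

Clique number ω(G) = 2 (lower bound: χ ≥ ω).
The graph is bipartite (no odd cycle), so 2 colors suffice: χ(G) = 2.
A valid 2-coloring: color 1: [3, 5, 6, 14]; color 2: [0, 2, 8, 13].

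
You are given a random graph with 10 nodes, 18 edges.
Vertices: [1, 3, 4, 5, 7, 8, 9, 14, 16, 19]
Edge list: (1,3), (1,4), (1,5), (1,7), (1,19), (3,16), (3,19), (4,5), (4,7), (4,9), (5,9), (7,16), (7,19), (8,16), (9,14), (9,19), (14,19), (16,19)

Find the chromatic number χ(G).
χ(G) = 3

Clique number ω(G) = 3 (lower bound: χ ≥ ω).
The clique on [3, 16, 19] has size 3, forcing χ ≥ 3, and the coloring below uses 3 colors, so χ(G) = 3.
A valid 3-coloring: color 1: [4, 8, 19]; color 2: [1, 9, 16]; color 3: [3, 5, 7, 14].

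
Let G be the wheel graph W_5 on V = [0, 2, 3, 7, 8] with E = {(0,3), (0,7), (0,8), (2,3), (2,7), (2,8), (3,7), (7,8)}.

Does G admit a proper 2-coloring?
The clique on vertices [0, 7, 8] has size 3 > 2, so it alone needs 3 colors.

No, G is not 2-colorable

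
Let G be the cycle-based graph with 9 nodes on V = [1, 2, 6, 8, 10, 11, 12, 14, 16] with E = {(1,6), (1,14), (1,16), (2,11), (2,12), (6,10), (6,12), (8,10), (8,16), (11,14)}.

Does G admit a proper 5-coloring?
Yes, G is 5-colorable

A valid 5-coloring: color 1: [1, 10, 11, 12]; color 2: [2, 6, 8, 14]; color 3: [16].
(χ(G) = 3 ≤ 5.)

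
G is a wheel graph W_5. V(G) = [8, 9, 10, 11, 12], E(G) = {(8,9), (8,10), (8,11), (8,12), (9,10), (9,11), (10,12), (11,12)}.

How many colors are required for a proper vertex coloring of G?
Clique number ω(G) = 3 (lower bound: χ ≥ ω).
The clique on [8, 9, 10] has size 3, forcing χ ≥ 3, and the coloring below uses 3 colors, so χ(G) = 3.
A valid 3-coloring: color 1: [8]; color 2: [9, 12]; color 3: [10, 11].

χ(G) = 3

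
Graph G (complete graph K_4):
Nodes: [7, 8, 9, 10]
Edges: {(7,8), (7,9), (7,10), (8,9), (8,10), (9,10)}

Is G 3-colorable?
No, G is not 3-colorable

The clique on vertices [7, 8, 9, 10] has size 4 > 3, so it alone needs 4 colors.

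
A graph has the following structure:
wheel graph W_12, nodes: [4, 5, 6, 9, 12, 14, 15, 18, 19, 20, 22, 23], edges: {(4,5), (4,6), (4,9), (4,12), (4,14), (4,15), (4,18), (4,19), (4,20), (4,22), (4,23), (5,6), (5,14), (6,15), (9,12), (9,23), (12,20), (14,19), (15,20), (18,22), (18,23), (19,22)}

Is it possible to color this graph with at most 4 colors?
Yes, G is 4-colorable

A valid 4-coloring: color 1: [4]; color 2: [6, 9, 14, 20, 22]; color 3: [5, 12, 15, 19, 23]; color 4: [18].
(χ(G) = 4 ≤ 4.)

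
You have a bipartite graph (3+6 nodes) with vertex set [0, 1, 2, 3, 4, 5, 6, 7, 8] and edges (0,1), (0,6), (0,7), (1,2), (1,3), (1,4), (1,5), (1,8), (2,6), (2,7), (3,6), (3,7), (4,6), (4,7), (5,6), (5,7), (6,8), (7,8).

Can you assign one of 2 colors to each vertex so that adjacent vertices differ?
Yes, G is 2-colorable

A valid 2-coloring: color 1: [1, 6, 7]; color 2: [0, 2, 3, 4, 5, 8].
(χ(G) = 2 ≤ 2.)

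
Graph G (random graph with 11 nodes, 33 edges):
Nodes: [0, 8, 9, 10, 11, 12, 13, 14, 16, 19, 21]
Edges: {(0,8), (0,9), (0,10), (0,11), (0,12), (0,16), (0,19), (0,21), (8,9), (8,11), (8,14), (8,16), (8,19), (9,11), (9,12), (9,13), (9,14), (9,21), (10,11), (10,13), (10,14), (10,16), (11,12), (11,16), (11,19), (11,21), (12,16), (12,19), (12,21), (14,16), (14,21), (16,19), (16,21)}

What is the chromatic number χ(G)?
χ(G) = 5

Clique number ω(G) = 5 (lower bound: χ ≥ ω).
The clique on [0, 8, 11, 16, 19] has size 5, forcing χ ≥ 5, and the coloring below uses 5 colors, so χ(G) = 5.
A valid 5-coloring: color 1: [9, 16]; color 2: [11, 13, 14]; color 3: [0]; color 4: [10, 19, 21]; color 5: [8, 12].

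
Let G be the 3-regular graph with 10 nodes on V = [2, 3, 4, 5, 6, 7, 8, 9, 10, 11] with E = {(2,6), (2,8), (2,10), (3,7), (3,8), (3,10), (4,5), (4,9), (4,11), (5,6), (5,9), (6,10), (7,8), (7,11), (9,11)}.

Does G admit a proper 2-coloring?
The clique on vertices [2, 6, 10] has size 3 > 2, so it alone needs 3 colors.

No, G is not 2-colorable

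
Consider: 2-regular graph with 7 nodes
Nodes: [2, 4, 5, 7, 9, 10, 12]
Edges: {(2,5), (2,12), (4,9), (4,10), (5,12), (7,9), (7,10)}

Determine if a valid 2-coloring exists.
No, G is not 2-colorable

The clique on vertices [2, 5, 12] has size 3 > 2, so it alone needs 3 colors.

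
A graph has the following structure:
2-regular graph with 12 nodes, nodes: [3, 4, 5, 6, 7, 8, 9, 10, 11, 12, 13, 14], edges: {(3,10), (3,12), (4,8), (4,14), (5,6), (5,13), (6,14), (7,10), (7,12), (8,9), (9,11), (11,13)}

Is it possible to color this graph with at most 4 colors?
Yes, G is 4-colorable

A valid 4-coloring: color 1: [5, 8, 10, 11, 12, 14]; color 2: [3, 4, 6, 7, 9, 13].
(χ(G) = 2 ≤ 4.)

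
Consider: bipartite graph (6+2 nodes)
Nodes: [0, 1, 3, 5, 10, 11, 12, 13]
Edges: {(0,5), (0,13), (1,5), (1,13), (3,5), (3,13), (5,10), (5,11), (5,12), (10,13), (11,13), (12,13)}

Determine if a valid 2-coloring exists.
A valid 2-coloring: color 1: [5, 13]; color 2: [0, 1, 3, 10, 11, 12].
(χ(G) = 2 ≤ 2.)

Yes, G is 2-colorable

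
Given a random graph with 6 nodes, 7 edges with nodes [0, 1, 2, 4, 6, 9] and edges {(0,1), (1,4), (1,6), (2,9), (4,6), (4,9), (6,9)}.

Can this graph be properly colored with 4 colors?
A valid 4-coloring: color 1: [1, 9]; color 2: [0, 2, 4]; color 3: [6].
(χ(G) = 3 ≤ 4.)

Yes, G is 4-colorable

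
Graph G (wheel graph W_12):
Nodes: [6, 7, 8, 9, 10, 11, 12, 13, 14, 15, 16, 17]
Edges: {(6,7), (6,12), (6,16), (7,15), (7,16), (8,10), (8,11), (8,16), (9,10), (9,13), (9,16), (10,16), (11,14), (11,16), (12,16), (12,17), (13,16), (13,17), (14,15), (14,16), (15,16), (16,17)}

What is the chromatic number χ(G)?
Clique number ω(G) = 3 (lower bound: χ ≥ ω).
Odd cycle [11, 14, 15, 7, 6, 12, 17, 13, 9, 10, 8] needs 3 colors (χ ≥ 3).
Vertex 16 is adjacent to every vertex of [6, 7, 8, 9, 10, 11, 12, 13, 14, 15, 17], which already need 3 colors among themselves, so 16 needs a new color (χ ≥ 4).
The coloring below uses 4 colors, so χ(G) = 4.
A valid 4-coloring: color 1: [16]; color 2: [6, 10, 11, 15, 17]; color 3: [7, 8, 12, 13, 14]; color 4: [9].

χ(G) = 4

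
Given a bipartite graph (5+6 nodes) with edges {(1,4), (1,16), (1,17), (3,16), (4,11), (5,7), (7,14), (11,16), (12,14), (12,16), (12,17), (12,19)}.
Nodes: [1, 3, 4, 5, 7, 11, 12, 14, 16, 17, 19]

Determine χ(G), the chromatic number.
χ(G) = 2

Clique number ω(G) = 2 (lower bound: χ ≥ ω).
The graph is bipartite (no odd cycle), so 2 colors suffice: χ(G) = 2.
A valid 2-coloring: color 1: [1, 3, 7, 11, 12]; color 2: [4, 5, 14, 16, 17, 19].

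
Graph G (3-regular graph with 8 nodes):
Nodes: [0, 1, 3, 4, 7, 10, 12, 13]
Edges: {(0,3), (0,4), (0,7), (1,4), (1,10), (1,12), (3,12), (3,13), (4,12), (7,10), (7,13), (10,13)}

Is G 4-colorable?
A valid 4-coloring: color 1: [0, 12, 13]; color 2: [3, 4, 10]; color 3: [1, 7].
(χ(G) = 3 ≤ 4.)

Yes, G is 4-colorable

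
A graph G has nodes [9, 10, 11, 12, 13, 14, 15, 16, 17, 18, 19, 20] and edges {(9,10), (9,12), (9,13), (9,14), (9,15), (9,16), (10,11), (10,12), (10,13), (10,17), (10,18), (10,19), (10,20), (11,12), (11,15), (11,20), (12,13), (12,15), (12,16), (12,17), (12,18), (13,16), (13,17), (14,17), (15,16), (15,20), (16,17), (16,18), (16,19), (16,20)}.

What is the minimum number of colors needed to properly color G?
Clique number ω(G) = 4 (lower bound: χ ≥ ω).
The clique on [9, 12, 13, 16] has size 4, forcing χ ≥ 4, and the coloring below uses 4 colors, so χ(G) = 4.
A valid 4-coloring: color 1: [10, 14, 16]; color 2: [12, 19, 20]; color 3: [9, 11, 17, 18]; color 4: [13, 15].

χ(G) = 4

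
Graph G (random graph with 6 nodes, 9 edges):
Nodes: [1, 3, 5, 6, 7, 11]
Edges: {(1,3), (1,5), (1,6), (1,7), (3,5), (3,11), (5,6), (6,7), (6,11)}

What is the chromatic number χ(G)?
Clique number ω(G) = 3 (lower bound: χ ≥ ω).
The clique on [1, 3, 5] has size 3, forcing χ ≥ 3, and the coloring below uses 3 colors, so χ(G) = 3.
A valid 3-coloring: color 1: [1, 11]; color 2: [3, 6]; color 3: [5, 7].

χ(G) = 3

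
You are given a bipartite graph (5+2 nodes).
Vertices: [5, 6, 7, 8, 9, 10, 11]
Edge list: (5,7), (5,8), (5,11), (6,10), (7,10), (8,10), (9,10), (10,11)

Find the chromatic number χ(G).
Clique number ω(G) = 2 (lower bound: χ ≥ ω).
The graph is bipartite (no odd cycle), so 2 colors suffice: χ(G) = 2.
A valid 2-coloring: color 1: [5, 10]; color 2: [6, 7, 8, 9, 11].

χ(G) = 2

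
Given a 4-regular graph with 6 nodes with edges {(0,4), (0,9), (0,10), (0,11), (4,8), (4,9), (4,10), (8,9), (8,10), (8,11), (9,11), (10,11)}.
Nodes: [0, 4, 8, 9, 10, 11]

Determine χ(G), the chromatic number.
χ(G) = 3

Clique number ω(G) = 3 (lower bound: χ ≥ ω).
The clique on [0, 9, 11] has size 3, forcing χ ≥ 3, and the coloring below uses 3 colors, so χ(G) = 3.
A valid 3-coloring: color 1: [0, 8]; color 2: [4, 11]; color 3: [9, 10].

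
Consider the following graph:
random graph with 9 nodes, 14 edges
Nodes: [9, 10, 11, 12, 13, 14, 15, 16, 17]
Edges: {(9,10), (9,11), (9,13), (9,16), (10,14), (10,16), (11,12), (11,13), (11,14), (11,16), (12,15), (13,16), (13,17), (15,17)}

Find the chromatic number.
Clique number ω(G) = 4 (lower bound: χ ≥ ω).
The clique on [9, 11, 13, 16] has size 4, forcing χ ≥ 4, and the coloring below uses 4 colors, so χ(G) = 4.
A valid 4-coloring: color 1: [10, 11, 15]; color 2: [9, 12, 14, 17]; color 3: [13]; color 4: [16].

χ(G) = 4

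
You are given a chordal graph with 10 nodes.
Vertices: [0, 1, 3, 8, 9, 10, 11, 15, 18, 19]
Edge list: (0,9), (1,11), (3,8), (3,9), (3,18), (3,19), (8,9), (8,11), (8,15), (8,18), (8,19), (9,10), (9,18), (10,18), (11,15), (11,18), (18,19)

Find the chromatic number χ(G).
χ(G) = 4

Clique number ω(G) = 4 (lower bound: χ ≥ ω).
The clique on [3, 8, 9, 18] has size 4, forcing χ ≥ 4, and the coloring below uses 4 colors, so χ(G) = 4.
A valid 4-coloring: color 1: [0, 1, 15, 18]; color 2: [8, 10]; color 3: [9, 11, 19]; color 4: [3].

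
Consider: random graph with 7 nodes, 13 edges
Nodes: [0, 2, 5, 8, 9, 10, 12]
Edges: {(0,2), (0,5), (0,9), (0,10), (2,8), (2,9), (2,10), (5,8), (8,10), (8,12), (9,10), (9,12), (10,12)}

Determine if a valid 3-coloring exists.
No, G is not 3-colorable

The clique on vertices [0, 2, 9, 10] has size 4 > 3, so it alone needs 4 colors.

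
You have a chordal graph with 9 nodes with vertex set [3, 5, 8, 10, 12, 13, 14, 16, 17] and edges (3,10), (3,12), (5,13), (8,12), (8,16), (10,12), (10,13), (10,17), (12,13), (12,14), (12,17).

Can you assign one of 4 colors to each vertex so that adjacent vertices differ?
Yes, G is 4-colorable

A valid 4-coloring: color 1: [5, 12, 16]; color 2: [8, 10, 14]; color 3: [3, 13, 17].
(χ(G) = 3 ≤ 4.)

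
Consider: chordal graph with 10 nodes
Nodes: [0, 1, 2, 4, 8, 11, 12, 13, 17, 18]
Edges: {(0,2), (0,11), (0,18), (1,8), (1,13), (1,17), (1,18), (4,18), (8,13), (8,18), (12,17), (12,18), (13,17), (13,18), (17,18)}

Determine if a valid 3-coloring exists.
The clique on vertices [1, 8, 13, 18] has size 4 > 3, so it alone needs 4 colors.

No, G is not 3-colorable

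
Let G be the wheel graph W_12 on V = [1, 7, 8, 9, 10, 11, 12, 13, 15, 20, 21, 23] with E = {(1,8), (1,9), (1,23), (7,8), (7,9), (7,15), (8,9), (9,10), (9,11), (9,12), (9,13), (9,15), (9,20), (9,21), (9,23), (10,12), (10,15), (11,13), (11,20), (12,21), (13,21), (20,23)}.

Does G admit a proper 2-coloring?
The clique on vertices [1, 8, 9] has size 3 > 2, so it alone needs 3 colors.

No, G is not 2-colorable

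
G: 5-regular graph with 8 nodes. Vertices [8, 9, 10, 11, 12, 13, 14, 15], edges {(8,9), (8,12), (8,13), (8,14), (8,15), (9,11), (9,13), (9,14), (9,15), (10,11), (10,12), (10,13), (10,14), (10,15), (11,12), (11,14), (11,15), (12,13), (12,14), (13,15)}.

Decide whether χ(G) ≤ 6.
Yes, G is 6-colorable

A valid 6-coloring: color 1: [8, 11]; color 2: [13, 14]; color 3: [12, 15]; color 4: [9, 10].
(χ(G) = 4 ≤ 6.)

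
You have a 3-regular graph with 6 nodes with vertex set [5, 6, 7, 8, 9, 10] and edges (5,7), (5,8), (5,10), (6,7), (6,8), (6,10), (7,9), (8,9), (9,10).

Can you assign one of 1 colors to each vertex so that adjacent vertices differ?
No, G is not 1-colorable

Edge (8,9) forces its endpoints to differ, so 1 color is not enough.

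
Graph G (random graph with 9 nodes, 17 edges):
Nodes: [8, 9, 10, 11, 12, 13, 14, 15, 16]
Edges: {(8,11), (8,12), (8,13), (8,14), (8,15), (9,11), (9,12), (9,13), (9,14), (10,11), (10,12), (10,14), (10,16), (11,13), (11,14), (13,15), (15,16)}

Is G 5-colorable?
Yes, G is 5-colorable

A valid 5-coloring: color 1: [8, 9, 10]; color 2: [11, 12, 15]; color 3: [13, 14, 16].
(χ(G) = 3 ≤ 5.)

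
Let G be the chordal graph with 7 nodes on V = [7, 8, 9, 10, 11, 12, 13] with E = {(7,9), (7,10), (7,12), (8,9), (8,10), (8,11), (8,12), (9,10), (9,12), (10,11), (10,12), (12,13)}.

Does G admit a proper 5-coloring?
Yes, G is 5-colorable

A valid 5-coloring: color 1: [11, 12]; color 2: [10, 13]; color 3: [9]; color 4: [7, 8].
(χ(G) = 4 ≤ 5.)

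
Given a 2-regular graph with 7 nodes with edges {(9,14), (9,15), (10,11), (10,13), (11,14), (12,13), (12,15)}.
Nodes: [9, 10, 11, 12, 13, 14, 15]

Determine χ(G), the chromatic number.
Clique number ω(G) = 2 (lower bound: χ ≥ ω).
Odd cycle [12, 15, 9, 14, 11, 10, 13] needs 3 colors (χ ≥ 3).
The coloring below uses 3 colors, so χ(G) = 3.
A valid 3-coloring: color 1: [10, 12, 14]; color 2: [9, 11, 13]; color 3: [15].

χ(G) = 3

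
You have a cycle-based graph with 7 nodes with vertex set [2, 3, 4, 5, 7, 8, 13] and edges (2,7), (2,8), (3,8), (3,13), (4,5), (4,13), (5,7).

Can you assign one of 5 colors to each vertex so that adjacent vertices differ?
Yes, G is 5-colorable

A valid 5-coloring: color 1: [7, 8, 13]; color 2: [2, 3, 4]; color 3: [5].
(χ(G) = 3 ≤ 5.)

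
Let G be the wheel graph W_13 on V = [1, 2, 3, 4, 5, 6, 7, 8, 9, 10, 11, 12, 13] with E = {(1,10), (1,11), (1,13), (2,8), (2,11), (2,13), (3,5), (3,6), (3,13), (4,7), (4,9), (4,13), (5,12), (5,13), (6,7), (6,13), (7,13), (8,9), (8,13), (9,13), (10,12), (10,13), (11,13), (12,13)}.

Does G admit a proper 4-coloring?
A valid 4-coloring: color 1: [13]; color 2: [4, 5, 6, 8, 10, 11]; color 3: [1, 2, 3, 7, 9, 12].
(χ(G) = 3 ≤ 4.)

Yes, G is 4-colorable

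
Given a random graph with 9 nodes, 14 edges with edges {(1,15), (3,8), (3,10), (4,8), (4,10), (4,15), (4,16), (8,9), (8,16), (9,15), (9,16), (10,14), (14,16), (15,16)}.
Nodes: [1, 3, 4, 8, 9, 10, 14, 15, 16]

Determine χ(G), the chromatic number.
χ(G) = 3

Clique number ω(G) = 3 (lower bound: χ ≥ ω).
The clique on [8, 9, 16] has size 3, forcing χ ≥ 3, and the coloring below uses 3 colors, so χ(G) = 3.
A valid 3-coloring: color 1: [1, 10, 16]; color 2: [3, 4, 9, 14]; color 3: [8, 15].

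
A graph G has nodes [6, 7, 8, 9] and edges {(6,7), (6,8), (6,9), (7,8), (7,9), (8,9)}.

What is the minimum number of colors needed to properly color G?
χ(G) = 4

Clique number ω(G) = 4 (lower bound: χ ≥ ω).
The clique on [6, 7, 8, 9] has size 4, forcing χ ≥ 4, and the coloring below uses 4 colors, so χ(G) = 4.
A valid 4-coloring: color 1: [8]; color 2: [6]; color 3: [7]; color 4: [9].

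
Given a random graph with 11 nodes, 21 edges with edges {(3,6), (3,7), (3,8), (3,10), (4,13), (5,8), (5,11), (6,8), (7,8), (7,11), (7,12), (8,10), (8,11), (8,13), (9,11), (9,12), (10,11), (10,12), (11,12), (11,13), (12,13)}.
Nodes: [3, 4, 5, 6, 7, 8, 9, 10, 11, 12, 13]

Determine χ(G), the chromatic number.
Clique number ω(G) = 3 (lower bound: χ ≥ ω).
The clique on [8, 10, 11] has size 3, forcing χ ≥ 3, and the coloring below uses 3 colors, so χ(G) = 3.
A valid 3-coloring: color 1: [4, 8, 12]; color 2: [3, 11]; color 3: [5, 6, 7, 9, 10, 13].

χ(G) = 3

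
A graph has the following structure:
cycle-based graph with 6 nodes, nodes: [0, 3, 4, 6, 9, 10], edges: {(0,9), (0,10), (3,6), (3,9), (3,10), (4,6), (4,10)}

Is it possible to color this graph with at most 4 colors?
A valid 4-coloring: color 1: [6, 9, 10]; color 2: [0, 3, 4].
(χ(G) = 2 ≤ 4.)

Yes, G is 4-colorable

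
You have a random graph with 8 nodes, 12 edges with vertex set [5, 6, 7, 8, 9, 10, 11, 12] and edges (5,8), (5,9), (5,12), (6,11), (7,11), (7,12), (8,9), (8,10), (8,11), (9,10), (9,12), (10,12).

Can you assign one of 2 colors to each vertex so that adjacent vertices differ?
The clique on vertices [8, 9, 10] has size 3 > 2, so it alone needs 3 colors.

No, G is not 2-colorable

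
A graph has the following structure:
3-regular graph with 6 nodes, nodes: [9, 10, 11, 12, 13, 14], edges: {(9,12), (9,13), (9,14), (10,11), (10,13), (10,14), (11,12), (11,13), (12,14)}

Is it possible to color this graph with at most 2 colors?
No, G is not 2-colorable

The clique on vertices [9, 12, 14] has size 3 > 2, so it alone needs 3 colors.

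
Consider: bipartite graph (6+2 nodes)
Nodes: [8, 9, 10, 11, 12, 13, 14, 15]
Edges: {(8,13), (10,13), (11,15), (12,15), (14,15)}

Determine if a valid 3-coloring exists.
A valid 3-coloring: color 1: [9, 13, 15]; color 2: [8, 10, 11, 12, 14].
(χ(G) = 2 ≤ 3.)

Yes, G is 3-colorable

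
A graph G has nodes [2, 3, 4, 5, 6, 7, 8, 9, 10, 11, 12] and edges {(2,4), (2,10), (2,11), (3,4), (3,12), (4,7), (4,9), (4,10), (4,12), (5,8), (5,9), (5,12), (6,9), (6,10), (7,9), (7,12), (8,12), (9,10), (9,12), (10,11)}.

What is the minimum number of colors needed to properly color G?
χ(G) = 4

Clique number ω(G) = 4 (lower bound: χ ≥ ω).
The clique on [4, 7, 9, 12] has size 4, forcing χ ≥ 4, and the coloring below uses 4 colors, so χ(G) = 4.
A valid 4-coloring: color 1: [4, 5, 6, 11]; color 2: [10, 12]; color 3: [2, 3, 8, 9]; color 4: [7].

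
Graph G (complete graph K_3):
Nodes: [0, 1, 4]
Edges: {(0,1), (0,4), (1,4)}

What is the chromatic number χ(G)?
Clique number ω(G) = 3 (lower bound: χ ≥ ω).
The clique on [0, 1, 4] has size 3, forcing χ ≥ 3, and the coloring below uses 3 colors, so χ(G) = 3.
A valid 3-coloring: color 1: [4]; color 2: [1]; color 3: [0].

χ(G) = 3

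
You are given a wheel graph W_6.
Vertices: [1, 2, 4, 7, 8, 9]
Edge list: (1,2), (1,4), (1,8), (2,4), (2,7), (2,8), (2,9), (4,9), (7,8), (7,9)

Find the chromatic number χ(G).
χ(G) = 4

Clique number ω(G) = 3 (lower bound: χ ≥ ω).
Odd cycle [8, 1, 4, 9, 7] needs 3 colors (χ ≥ 3).
Vertex 2 is adjacent to every vertex of [1, 4, 7, 8, 9], which already need 3 colors among themselves, so 2 needs a new color (χ ≥ 4).
The coloring below uses 4 colors, so χ(G) = 4.
A valid 4-coloring: color 1: [2]; color 2: [8, 9]; color 3: [1, 7]; color 4: [4].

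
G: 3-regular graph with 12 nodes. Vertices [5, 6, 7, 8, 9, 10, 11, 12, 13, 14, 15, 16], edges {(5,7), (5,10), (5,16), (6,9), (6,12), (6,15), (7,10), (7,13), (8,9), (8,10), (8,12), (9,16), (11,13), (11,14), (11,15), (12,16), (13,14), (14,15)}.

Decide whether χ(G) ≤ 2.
The clique on vertices [5, 7, 10] has size 3 > 2, so it alone needs 3 colors.

No, G is not 2-colorable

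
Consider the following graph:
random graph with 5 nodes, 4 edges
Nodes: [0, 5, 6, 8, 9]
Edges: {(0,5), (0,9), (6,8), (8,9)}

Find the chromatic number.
Clique number ω(G) = 2 (lower bound: χ ≥ ω).
The graph is bipartite (no odd cycle), so 2 colors suffice: χ(G) = 2.
A valid 2-coloring: color 1: [0, 8]; color 2: [5, 6, 9].

χ(G) = 2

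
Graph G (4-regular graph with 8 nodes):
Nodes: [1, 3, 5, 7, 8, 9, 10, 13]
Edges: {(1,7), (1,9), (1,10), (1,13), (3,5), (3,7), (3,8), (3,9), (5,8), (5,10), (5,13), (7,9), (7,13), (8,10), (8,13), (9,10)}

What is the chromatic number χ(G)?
Clique number ω(G) = 3 (lower bound: χ ≥ ω).
Suppose a proper 3-coloring c exists. The clique [1, 7, 9] takes 3 distinct colors; by symmetry let c(1) = 1, c(7) = 2, c(9) = 3.
- Vertex 3: neighbors [7, 9] already have colors [2, 3] ⇒ c(3) = 1.
- Vertex 10: neighbors [1, 9] already have colors [1, 3] ⇒ c(10) = 2.
- Vertex 5: neighbors [3, 10] already have colors [1, 2] ⇒ c(5) = 3.
- Vertex 8: neighbors [3, 10, 5] already have colors [1, 2, 3] — all 3 colors blocked. Contradiction.
The forced assignments end in a contradiction, so G has no proper 3-coloring (χ ≥ 4).
The coloring below uses 4 colors, so χ(G) = 4.
A valid 4-coloring: color 1: [7, 8]; color 2: [5, 9]; color 3: [1, 3]; color 4: [10, 13].

χ(G) = 4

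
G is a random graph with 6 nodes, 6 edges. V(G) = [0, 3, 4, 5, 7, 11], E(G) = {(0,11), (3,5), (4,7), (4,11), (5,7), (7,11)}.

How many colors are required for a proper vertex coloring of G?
χ(G) = 3

Clique number ω(G) = 3 (lower bound: χ ≥ ω).
The clique on [4, 7, 11] has size 3, forcing χ ≥ 3, and the coloring below uses 3 colors, so χ(G) = 3.
A valid 3-coloring: color 1: [5, 11]; color 2: [0, 3, 7]; color 3: [4].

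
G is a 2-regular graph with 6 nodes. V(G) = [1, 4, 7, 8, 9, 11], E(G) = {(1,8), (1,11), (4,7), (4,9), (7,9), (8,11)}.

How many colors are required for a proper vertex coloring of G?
Clique number ω(G) = 3 (lower bound: χ ≥ ω).
The clique on [1, 8, 11] has size 3, forcing χ ≥ 3, and the coloring below uses 3 colors, so χ(G) = 3.
A valid 3-coloring: color 1: [4, 8]; color 2: [9, 11]; color 3: [1, 7].

χ(G) = 3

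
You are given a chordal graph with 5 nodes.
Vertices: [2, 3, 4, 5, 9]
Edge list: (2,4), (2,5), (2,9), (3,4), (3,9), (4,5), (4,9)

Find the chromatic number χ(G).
Clique number ω(G) = 3 (lower bound: χ ≥ ω).
The clique on [2, 4, 9] has size 3, forcing χ ≥ 3, and the coloring below uses 3 colors, so χ(G) = 3.
A valid 3-coloring: color 1: [4]; color 2: [2, 3]; color 3: [5, 9].

χ(G) = 3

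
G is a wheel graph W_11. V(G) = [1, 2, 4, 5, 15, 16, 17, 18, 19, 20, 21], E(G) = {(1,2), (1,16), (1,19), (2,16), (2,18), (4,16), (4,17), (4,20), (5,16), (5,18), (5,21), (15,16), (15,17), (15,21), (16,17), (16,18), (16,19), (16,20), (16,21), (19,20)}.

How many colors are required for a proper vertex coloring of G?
χ(G) = 3

Clique number ω(G) = 3 (lower bound: χ ≥ ω).
The clique on [1, 2, 16] has size 3, forcing χ ≥ 3, and the coloring below uses 3 colors, so χ(G) = 3.
A valid 3-coloring: color 1: [16]; color 2: [2, 4, 5, 15, 19]; color 3: [1, 17, 18, 20, 21].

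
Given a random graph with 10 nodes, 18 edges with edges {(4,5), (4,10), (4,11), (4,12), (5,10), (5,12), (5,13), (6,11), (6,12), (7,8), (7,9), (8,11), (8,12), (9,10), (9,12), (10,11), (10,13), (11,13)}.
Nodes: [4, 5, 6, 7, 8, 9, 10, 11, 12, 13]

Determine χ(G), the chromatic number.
Clique number ω(G) = 3 (lower bound: χ ≥ ω).
The clique on [4, 10, 11] has size 3, forcing χ ≥ 3, and the coloring below uses 3 colors, so χ(G) = 3.
A valid 3-coloring: color 1: [5, 9, 11]; color 2: [7, 10, 12]; color 3: [4, 6, 8, 13].

χ(G) = 3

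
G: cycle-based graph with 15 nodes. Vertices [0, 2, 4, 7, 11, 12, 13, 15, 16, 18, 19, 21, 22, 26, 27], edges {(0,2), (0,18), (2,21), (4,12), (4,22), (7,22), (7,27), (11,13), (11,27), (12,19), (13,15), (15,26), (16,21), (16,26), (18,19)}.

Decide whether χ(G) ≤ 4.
A valid 4-coloring: color 1: [0, 13, 19, 21, 22, 26, 27]; color 2: [2, 4, 7, 11, 15, 16, 18]; color 3: [12].
(χ(G) = 3 ≤ 4.)

Yes, G is 4-colorable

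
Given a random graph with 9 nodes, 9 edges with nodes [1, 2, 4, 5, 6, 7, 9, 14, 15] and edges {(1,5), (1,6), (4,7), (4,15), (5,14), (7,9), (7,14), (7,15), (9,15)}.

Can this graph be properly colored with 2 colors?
The clique on vertices [7, 9, 15] has size 3 > 2, so it alone needs 3 colors.

No, G is not 2-colorable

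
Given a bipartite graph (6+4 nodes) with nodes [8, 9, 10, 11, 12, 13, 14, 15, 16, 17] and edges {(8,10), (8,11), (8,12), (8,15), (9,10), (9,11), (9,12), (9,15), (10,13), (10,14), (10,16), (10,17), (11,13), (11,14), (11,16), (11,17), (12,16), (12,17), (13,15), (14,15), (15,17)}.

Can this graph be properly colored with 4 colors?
Yes, G is 4-colorable

A valid 4-coloring: color 1: [10, 11, 12, 15]; color 2: [8, 9, 13, 14, 16, 17].
(χ(G) = 2 ≤ 4.)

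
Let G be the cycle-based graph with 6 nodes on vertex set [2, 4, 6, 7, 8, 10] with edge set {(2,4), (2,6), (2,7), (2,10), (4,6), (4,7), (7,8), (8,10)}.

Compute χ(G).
χ(G) = 3

Clique number ω(G) = 3 (lower bound: χ ≥ ω).
The clique on [2, 4, 6] has size 3, forcing χ ≥ 3, and the coloring below uses 3 colors, so χ(G) = 3.
A valid 3-coloring: color 1: [2, 8]; color 2: [6, 7, 10]; color 3: [4].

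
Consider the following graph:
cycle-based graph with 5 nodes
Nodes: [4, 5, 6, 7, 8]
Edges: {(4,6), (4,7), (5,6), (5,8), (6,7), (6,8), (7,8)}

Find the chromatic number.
χ(G) = 3

Clique number ω(G) = 3 (lower bound: χ ≥ ω).
The clique on [5, 6, 8] has size 3, forcing χ ≥ 3, and the coloring below uses 3 colors, so χ(G) = 3.
A valid 3-coloring: color 1: [6]; color 2: [5, 7]; color 3: [4, 8].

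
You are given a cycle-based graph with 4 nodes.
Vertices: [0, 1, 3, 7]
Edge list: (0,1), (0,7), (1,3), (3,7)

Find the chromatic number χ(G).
Clique number ω(G) = 2 (lower bound: χ ≥ ω).
The graph is bipartite (no odd cycle), so 2 colors suffice: χ(G) = 2.
A valid 2-coloring: color 1: [1, 7]; color 2: [0, 3].

χ(G) = 2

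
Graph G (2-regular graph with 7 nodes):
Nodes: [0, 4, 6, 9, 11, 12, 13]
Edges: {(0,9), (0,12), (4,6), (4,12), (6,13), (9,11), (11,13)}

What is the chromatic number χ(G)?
Clique number ω(G) = 2 (lower bound: χ ≥ ω).
Odd cycle [0, 12, 4, 6, 13, 11, 9] needs 3 colors (χ ≥ 3).
The coloring below uses 3 colors, so χ(G) = 3.
A valid 3-coloring: color 1: [6, 11, 12]; color 2: [4, 9, 13]; color 3: [0].

χ(G) = 3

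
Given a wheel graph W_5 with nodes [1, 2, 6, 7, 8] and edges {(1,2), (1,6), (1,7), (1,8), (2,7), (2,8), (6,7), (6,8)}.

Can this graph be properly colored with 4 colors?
A valid 4-coloring: color 1: [1]; color 2: [2, 6]; color 3: [7, 8].
(χ(G) = 3 ≤ 4.)

Yes, G is 4-colorable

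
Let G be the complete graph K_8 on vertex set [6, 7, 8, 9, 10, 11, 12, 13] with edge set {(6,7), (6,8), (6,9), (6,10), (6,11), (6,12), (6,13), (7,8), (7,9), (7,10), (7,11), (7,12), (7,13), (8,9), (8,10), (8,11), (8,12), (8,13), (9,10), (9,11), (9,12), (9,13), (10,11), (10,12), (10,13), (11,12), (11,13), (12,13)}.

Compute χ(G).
χ(G) = 8

Clique number ω(G) = 8 (lower bound: χ ≥ ω).
The clique on [6, 7, 8, 9, 10, 11, 12, 13] has size 8, forcing χ ≥ 8, and the coloring below uses 8 colors, so χ(G) = 8.
A valid 8-coloring: color 1: [11]; color 2: [6]; color 3: [8]; color 4: [13]; color 5: [7]; color 6: [12]; color 7: [9]; color 8: [10].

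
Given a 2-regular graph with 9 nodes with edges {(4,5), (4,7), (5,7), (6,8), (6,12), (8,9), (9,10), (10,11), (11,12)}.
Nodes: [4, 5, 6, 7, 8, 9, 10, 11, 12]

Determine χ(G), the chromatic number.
Clique number ω(G) = 3 (lower bound: χ ≥ ω).
The clique on [4, 5, 7] has size 3, forcing χ ≥ 3, and the coloring below uses 3 colors, so χ(G) = 3.
A valid 3-coloring: color 1: [4, 6, 9, 11]; color 2: [5, 8, 10, 12]; color 3: [7].

χ(G) = 3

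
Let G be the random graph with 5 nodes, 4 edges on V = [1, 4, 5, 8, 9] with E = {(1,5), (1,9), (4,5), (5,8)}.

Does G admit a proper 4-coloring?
A valid 4-coloring: color 1: [5, 9]; color 2: [1, 4, 8].
(χ(G) = 2 ≤ 4.)

Yes, G is 4-colorable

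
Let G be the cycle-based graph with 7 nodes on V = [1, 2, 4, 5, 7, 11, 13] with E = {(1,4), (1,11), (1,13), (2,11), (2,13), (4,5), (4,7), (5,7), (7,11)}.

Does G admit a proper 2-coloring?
The clique on vertices [4, 5, 7] has size 3 > 2, so it alone needs 3 colors.

No, G is not 2-colorable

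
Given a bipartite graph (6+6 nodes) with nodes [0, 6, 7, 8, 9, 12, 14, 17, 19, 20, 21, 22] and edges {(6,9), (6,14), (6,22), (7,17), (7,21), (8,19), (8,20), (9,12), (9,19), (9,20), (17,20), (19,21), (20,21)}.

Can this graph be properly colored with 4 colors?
Yes, G is 4-colorable

A valid 4-coloring: color 1: [0, 6, 7, 12, 19, 20]; color 2: [8, 9, 14, 17, 21, 22].
(χ(G) = 2 ≤ 4.)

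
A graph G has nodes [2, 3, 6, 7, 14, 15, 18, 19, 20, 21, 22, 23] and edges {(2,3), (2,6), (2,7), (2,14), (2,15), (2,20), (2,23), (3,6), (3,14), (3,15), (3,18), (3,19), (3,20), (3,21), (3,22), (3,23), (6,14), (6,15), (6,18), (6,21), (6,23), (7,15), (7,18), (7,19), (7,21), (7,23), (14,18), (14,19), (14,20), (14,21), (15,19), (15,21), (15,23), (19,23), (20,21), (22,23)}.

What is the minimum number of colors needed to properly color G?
χ(G) = 5

Clique number ω(G) = 5 (lower bound: χ ≥ ω).
The clique on [2, 3, 6, 15, 23] has size 5, forcing χ ≥ 5, and the coloring below uses 5 colors, so χ(G) = 5.
A valid 5-coloring: color 1: [3, 7]; color 2: [2, 18, 19, 21, 22]; color 3: [14, 15]; color 4: [6, 20]; color 5: [23].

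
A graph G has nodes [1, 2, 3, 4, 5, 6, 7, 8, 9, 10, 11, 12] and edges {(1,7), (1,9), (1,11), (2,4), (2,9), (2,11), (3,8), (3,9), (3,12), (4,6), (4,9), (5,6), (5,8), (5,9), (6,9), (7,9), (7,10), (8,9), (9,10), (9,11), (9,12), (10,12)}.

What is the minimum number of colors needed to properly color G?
Clique number ω(G) = 3 (lower bound: χ ≥ ω).
Odd cycle [8, 5, 6, 4, 2, 11, 1, 7, 10, 12, 3] needs 3 colors (χ ≥ 3).
Vertex 9 is adjacent to every vertex of [1, 2, 3, 4, 5, 6, 7, 8, 10, 11, 12], which already need 3 colors among themselves, so 9 needs a new color (χ ≥ 4).
The coloring below uses 4 colors, so χ(G) = 4.
A valid 4-coloring: color 1: [9]; color 2: [1, 2, 6, 8, 12]; color 3: [3, 4, 5, 7, 11]; color 4: [10].

χ(G) = 4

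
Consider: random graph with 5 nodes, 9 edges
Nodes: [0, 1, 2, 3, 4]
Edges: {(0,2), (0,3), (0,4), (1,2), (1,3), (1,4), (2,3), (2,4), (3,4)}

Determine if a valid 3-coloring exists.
No, G is not 3-colorable

The clique on vertices [0, 2, 3, 4] has size 4 > 3, so it alone needs 4 colors.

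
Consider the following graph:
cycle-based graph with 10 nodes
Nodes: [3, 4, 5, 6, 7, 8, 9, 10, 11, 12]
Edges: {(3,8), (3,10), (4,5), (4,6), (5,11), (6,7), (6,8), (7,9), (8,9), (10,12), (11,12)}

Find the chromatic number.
Clique number ω(G) = 2 (lower bound: χ ≥ ω).
The graph is bipartite (no odd cycle), so 2 colors suffice: χ(G) = 2.
A valid 2-coloring: color 1: [3, 5, 6, 9, 12]; color 2: [4, 7, 8, 10, 11].

χ(G) = 2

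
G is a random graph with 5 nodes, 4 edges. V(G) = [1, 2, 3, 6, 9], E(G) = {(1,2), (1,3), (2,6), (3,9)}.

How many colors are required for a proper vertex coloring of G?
χ(G) = 2

Clique number ω(G) = 2 (lower bound: χ ≥ ω).
The graph is bipartite (no odd cycle), so 2 colors suffice: χ(G) = 2.
A valid 2-coloring: color 1: [2, 3]; color 2: [1, 6, 9].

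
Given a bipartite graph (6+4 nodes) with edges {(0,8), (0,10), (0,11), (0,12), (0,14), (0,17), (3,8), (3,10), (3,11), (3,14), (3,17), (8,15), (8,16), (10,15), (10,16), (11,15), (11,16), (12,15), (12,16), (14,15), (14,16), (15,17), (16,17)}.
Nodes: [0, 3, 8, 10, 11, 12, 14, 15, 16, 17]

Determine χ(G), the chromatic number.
χ(G) = 2

Clique number ω(G) = 2 (lower bound: χ ≥ ω).
The graph is bipartite (no odd cycle), so 2 colors suffice: χ(G) = 2.
A valid 2-coloring: color 1: [0, 3, 15, 16]; color 2: [8, 10, 11, 12, 14, 17].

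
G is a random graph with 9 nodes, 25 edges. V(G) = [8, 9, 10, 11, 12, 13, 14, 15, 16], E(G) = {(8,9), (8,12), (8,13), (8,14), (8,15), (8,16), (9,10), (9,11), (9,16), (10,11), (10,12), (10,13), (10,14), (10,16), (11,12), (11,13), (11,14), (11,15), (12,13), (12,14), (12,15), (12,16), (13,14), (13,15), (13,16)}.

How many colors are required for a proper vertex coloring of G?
χ(G) = 5

Clique number ω(G) = 5 (lower bound: χ ≥ ω).
The clique on [10, 11, 12, 13, 14] has size 5, forcing χ ≥ 5, and the coloring below uses 5 colors, so χ(G) = 5.
A valid 5-coloring: color 1: [9, 13]; color 2: [12]; color 3: [8, 10]; color 4: [14, 15, 16]; color 5: [11].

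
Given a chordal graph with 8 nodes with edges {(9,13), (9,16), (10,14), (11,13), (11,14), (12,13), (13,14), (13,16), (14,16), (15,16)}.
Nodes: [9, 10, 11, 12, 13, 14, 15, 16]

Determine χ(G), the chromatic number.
Clique number ω(G) = 3 (lower bound: χ ≥ ω).
The clique on [9, 13, 16] has size 3, forcing χ ≥ 3, and the coloring below uses 3 colors, so χ(G) = 3.
A valid 3-coloring: color 1: [10, 13, 15]; color 2: [9, 12, 14]; color 3: [11, 16].

χ(G) = 3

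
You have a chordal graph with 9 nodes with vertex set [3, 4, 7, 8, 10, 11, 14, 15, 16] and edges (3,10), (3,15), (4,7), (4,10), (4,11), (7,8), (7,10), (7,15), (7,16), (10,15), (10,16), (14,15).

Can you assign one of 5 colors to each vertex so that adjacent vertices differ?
A valid 5-coloring: color 1: [3, 7, 11, 14]; color 2: [8, 10]; color 3: [4, 15, 16].
(χ(G) = 3 ≤ 5.)

Yes, G is 5-colorable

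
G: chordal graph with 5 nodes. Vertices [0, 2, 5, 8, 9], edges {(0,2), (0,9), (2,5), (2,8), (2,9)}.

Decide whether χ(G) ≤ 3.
Yes, G is 3-colorable

A valid 3-coloring: color 1: [2]; color 2: [5, 8, 9]; color 3: [0].
(χ(G) = 3 ≤ 3.)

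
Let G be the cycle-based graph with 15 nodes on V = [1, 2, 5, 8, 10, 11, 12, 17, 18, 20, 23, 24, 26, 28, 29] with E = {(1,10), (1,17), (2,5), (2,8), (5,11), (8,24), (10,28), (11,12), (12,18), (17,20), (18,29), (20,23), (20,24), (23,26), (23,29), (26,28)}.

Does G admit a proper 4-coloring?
Yes, G is 4-colorable

A valid 4-coloring: color 1: [2, 11, 17, 18, 23, 24, 28]; color 2: [5, 8, 10, 12, 20, 26, 29]; color 3: [1].
(χ(G) = 3 ≤ 4.)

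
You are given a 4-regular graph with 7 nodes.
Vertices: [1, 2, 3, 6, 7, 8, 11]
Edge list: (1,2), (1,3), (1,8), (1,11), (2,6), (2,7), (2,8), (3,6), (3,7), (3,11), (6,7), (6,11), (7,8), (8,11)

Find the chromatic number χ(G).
Clique number ω(G) = 3 (lower bound: χ ≥ ω).
Suppose a proper 3-coloring c exists. The clique [1, 2, 8] takes 3 distinct colors; by symmetry let c(1) = 1, c(2) = 2, c(8) = 3.
- Vertex 7: neighbors [2, 8] already have colors [2, 3] ⇒ c(7) = 1.
- Vertex 6: neighbors [7, 2] already have colors [1, 2] ⇒ c(6) = 3.
- Vertex 3: neighbors [1, 6] already have colors [1, 3] ⇒ c(3) = 2.
- Vertex 11: neighbors [1, 3, 6] already have colors [1, 2, 3] — all 3 colors blocked. Contradiction.
The forced assignments end in a contradiction, so G has no proper 3-coloring (χ ≥ 4).
The coloring below uses 4 colors, so χ(G) = 4.
A valid 4-coloring: color 1: [7, 11]; color 2: [2, 3]; color 3: [6, 8]; color 4: [1].

χ(G) = 4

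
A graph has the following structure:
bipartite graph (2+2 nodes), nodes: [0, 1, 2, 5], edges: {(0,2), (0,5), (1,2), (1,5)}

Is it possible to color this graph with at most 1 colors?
Edge (0,2) forces its endpoints to differ, so 1 color is not enough.

No, G is not 1-colorable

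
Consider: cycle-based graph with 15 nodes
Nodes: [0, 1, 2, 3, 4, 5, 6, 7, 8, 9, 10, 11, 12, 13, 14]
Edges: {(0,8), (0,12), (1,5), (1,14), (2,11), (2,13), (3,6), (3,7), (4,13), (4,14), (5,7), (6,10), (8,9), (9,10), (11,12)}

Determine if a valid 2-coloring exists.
Odd cycle [4, 13, 2, 11, 12, 0, 8, 9, 10, 6, 3, 7, 5, 1, 14] needs 3 colors (χ ≥ 3).
Hence χ(G) ≥ 3 > 2, so no proper 2-coloring exists.

No, G is not 2-colorable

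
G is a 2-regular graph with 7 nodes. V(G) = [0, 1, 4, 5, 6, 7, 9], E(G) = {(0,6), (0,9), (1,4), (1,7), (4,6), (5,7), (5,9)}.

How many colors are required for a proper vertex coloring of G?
Clique number ω(G) = 2 (lower bound: χ ≥ ω).
Odd cycle [5, 9, 0, 6, 4, 1, 7] needs 3 colors (χ ≥ 3).
The coloring below uses 3 colors, so χ(G) = 3.
A valid 3-coloring: color 1: [1, 5, 6]; color 2: [0, 4, 7]; color 3: [9].

χ(G) = 3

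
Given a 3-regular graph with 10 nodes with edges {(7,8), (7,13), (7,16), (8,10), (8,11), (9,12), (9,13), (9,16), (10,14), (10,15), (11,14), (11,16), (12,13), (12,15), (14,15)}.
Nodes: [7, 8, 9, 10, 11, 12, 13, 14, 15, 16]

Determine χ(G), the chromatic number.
χ(G) = 3

Clique number ω(G) = 3 (lower bound: χ ≥ ω).
The clique on [9, 12, 13] has size 3, forcing χ ≥ 3, and the coloring below uses 3 colors, so χ(G) = 3.
A valid 3-coloring: color 1: [7, 9, 11, 15]; color 2: [8, 12, 14, 16]; color 3: [10, 13].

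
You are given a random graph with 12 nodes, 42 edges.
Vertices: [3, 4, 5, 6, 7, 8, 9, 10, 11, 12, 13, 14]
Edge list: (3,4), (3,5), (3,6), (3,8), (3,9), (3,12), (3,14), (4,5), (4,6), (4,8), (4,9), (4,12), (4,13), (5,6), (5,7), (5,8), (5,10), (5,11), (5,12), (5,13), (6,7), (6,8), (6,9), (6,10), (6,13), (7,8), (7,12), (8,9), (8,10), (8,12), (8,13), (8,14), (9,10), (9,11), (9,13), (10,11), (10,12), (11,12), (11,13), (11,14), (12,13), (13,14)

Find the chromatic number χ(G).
χ(G) = 5

Clique number ω(G) = 5 (lower bound: χ ≥ ω).
The clique on [3, 4, 6, 8, 9] has size 5, forcing χ ≥ 5, and the coloring below uses 5 colors, so χ(G) = 5.
A valid 5-coloring: color 1: [8, 11]; color 2: [5, 9, 14]; color 3: [6, 12]; color 4: [3, 7, 10, 13]; color 5: [4].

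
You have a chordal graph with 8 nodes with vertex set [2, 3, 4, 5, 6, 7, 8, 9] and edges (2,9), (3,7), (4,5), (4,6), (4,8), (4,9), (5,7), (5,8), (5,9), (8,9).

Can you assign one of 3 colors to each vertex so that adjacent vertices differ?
The clique on vertices [4, 5, 8, 9] has size 4 > 3, so it alone needs 4 colors.

No, G is not 3-colorable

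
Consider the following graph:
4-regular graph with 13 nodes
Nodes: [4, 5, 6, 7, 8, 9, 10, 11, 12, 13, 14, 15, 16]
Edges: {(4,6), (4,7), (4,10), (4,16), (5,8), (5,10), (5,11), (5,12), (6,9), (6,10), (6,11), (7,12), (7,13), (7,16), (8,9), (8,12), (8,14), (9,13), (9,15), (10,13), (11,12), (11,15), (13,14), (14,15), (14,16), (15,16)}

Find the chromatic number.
Clique number ω(G) = 3 (lower bound: χ ≥ ω).
Suppose a proper 3-coloring c exists. The clique [4, 6, 10] takes 3 distinct colors; by symmetry let c(4) = 1, c(6) = 2, c(10) = 3.
- Vertex 5: neighbors [10] already have colors [3]; try each remaining color.
- Case c(5) = 1:
  - Vertex 11: neighbors [5, 6] already have colors [1, 2] ⇒ c(11) = 3.
  - Vertex 12: neighbors [5, 11] already have colors [1, 3] ⇒ c(12) = 2.
  - Vertex 7: neighbors [4, 12] already have colors [1, 2] ⇒ c(7) = 3.
  - Vertex 8: neighbors [5, 12] already have colors [1, 2] ⇒ c(8) = 3.
  - Vertex 9: neighbors [6, 8] already have colors [2, 3] ⇒ c(9) = 1.
  - Vertex 15: neighbors [9, 11] already have colors [1, 3] ⇒ c(15) = 2.
  - Vertex 16: neighbors [4, 15, 7] already have colors [1, 2, 3] — all 3 colors blocked. Contradiction.
- Case c(5) = 2:
  - Vertex 7: neighbors [4] already have colors [1]; try each remaining color.
  - Case c(7) = 2:
    - Vertex 13: neighbors [7, 10] already have colors [2, 3] ⇒ c(13) = 1.
    - Vertex 9: neighbors [13, 6] already have colors [1, 2] ⇒ c(9) = 3.
    - Vertex 8: neighbors [5, 9] already have colors [2, 3] ⇒ c(8) = 1.
    - Vertex 16: neighbors [4, 7] already have colors [1, 2] ⇒ c(16) = 3.
    - Vertex 12: neighbors [8, 5] already have colors [1, 2] ⇒ c(12) = 3.
    - Vertex 11: neighbors [5, 12] already have colors [2, 3] ⇒ c(11) = 1.
    - Vertex 14: neighbors [8, 16] already have colors [1, 3] ⇒ c(14) = 2.
    - Vertex 15: neighbors [11, 14, 9] already have colors [1, 2, 3] — all 3 colors blocked. Contradiction.
  - Case c(7) = 3:
    - Vertex 12: neighbors [5, 7] already have colors [2, 3] ⇒ c(12) = 1.
    - Vertex 8: neighbors [12, 5] already have colors [1, 2] ⇒ c(8) = 3.
    - Vertex 9: neighbors [6, 8] already have colors [2, 3] ⇒ c(9) = 1.
    - Vertex 16: neighbors [4, 7] already have colors [1, 3] ⇒ c(16) = 2.
    - Vertex 14: neighbors [16, 8] already have colors [2, 3] ⇒ c(14) = 1.
    - Vertex 11: neighbors [12, 5] already have colors [1, 2] ⇒ c(11) = 3.
    - Vertex 15: neighbors [9, 16, 11] already have colors [1, 2, 3] — all 3 colors blocked. Contradiction.
Every case ends in a contradiction, so G has no proper 3-coloring (χ ≥ 4).
The coloring below uses 4 colors, so χ(G) = 4.
A valid 4-coloring: color 1: [6, 8, 13, 16]; color 2: [7, 9, 10, 11, 14]; color 3: [4, 5, 15]; color 4: [12].

χ(G) = 4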